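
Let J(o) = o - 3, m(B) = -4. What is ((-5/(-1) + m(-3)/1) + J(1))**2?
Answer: 1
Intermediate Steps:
J(o) = -3 + o
((-5/(-1) + m(-3)/1) + J(1))**2 = ((-5/(-1) - 4/1) + (-3 + 1))**2 = ((-5*(-1) - 4*1) - 2)**2 = ((5 - 4) - 2)**2 = (1 - 2)**2 = (-1)**2 = 1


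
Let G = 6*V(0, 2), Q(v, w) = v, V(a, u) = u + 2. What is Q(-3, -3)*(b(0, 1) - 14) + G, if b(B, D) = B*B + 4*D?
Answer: 54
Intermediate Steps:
V(a, u) = 2 + u
b(B, D) = B² + 4*D
G = 24 (G = 6*(2 + 2) = 6*4 = 24)
Q(-3, -3)*(b(0, 1) - 14) + G = -3*((0² + 4*1) - 14) + 24 = -3*((0 + 4) - 14) + 24 = -3*(4 - 14) + 24 = -3*(-10) + 24 = 30 + 24 = 54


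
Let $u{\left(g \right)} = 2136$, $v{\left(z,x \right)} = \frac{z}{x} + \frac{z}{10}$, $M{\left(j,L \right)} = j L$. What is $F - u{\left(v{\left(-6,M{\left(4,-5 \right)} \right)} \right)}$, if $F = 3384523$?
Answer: $3382387$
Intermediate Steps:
$M{\left(j,L \right)} = L j$
$v{\left(z,x \right)} = \frac{z}{10} + \frac{z}{x}$ ($v{\left(z,x \right)} = \frac{z}{x} + z \frac{1}{10} = \frac{z}{x} + \frac{z}{10} = \frac{z}{10} + \frac{z}{x}$)
$F - u{\left(v{\left(-6,M{\left(4,-5 \right)} \right)} \right)} = 3384523 - 2136 = 3382387$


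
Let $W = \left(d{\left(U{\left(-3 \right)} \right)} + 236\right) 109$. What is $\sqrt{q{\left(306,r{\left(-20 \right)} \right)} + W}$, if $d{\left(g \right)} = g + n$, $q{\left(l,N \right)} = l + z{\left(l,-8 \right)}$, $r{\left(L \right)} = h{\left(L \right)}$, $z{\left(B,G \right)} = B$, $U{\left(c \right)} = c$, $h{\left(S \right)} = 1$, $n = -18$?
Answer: $\sqrt{24047} \approx 155.07$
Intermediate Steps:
$r{\left(L \right)} = 1$
$q{\left(l,N \right)} = 2 l$ ($q{\left(l,N \right)} = l + l = 2 l$)
$d{\left(g \right)} = -18 + g$ ($d{\left(g \right)} = g - 18 = -18 + g$)
$W = 23435$ ($W = \left(\left(-18 - 3\right) + 236\right) 109 = \left(-21 + 236\right) 109 = 215 \cdot 109 = 23435$)
$\sqrt{q{\left(306,r{\left(-20 \right)} \right)} + W} = \sqrt{2 \cdot 306 + 23435} = \sqrt{612 + 23435} = \sqrt{24047}$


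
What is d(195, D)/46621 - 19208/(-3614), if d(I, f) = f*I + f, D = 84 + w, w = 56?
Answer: 497332164/84244147 ≈ 5.9035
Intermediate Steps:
D = 140 (D = 84 + 56 = 140)
d(I, f) = f + I*f (d(I, f) = I*f + f = f + I*f)
d(195, D)/46621 - 19208/(-3614) = (140*(1 + 195))/46621 - 19208/(-3614) = (140*196)*(1/46621) - 19208*(-1/3614) = 27440*(1/46621) + 9604/1807 = 27440/46621 + 9604/1807 = 497332164/84244147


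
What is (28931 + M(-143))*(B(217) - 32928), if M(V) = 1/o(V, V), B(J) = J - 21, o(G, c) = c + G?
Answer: -135416620990/143 ≈ -9.4697e+8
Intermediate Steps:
o(G, c) = G + c
B(J) = -21 + J
M(V) = 1/(2*V) (M(V) = 1/(V + V) = 1/(2*V))
(28931 + M(-143))*(B(217) - 32928) = (28931 + (½)/(-143))*((-21 + 217) - 32928) = (28931 + (½)*(-1/143))*(196 - 32928) = (28931 - 1/286)*(-32732) = (8274265/286)*(-32732) = -135416620990/143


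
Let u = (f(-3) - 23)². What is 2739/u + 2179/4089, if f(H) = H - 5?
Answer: 13293790/3929529 ≈ 3.3830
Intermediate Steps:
f(H) = -5 + H
u = 961 (u = ((-5 - 3) - 23)² = (-8 - 23)² = (-31)² = 961)
2739/u + 2179/4089 = 2739/961 + 2179/4089 = 13293790/3929529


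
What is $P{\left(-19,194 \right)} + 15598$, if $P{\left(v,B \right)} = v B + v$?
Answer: $11893$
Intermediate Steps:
$P{\left(v,B \right)} = v + B v$ ($P{\left(v,B \right)} = B v + v = v + B v$)
$P{\left(-19,194 \right)} + 15598 = - 19 \left(1 + 194\right) + 15598 = \left(-19\right) 195 + 15598 = -3705 + 15598 = 11893$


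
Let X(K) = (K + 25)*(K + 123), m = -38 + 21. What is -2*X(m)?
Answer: -1696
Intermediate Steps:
m = -17
X(K) = (25 + K)*(123 + K)
-2*X(m) = -2*(3075 + (-17)² + 148*(-17)) = -2*(3075 + 289 - 2516) = -2*848 = -1696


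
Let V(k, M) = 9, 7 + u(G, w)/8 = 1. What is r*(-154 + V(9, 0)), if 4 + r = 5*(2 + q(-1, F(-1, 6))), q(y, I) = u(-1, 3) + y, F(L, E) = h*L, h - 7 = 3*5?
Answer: 34655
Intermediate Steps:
h = 22 (h = 7 + 3*5 = 7 + 15 = 22)
u(G, w) = -48 (u(G, w) = -56 + 8*1 = -56 + 8 = -48)
F(L, E) = 22*L
q(y, I) = -48 + y
r = -239 (r = -4 + 5*(2 + (-48 - 1)) = -4 + 5*(2 - 49) = -4 + 5*(-47) = -4 - 235 = -239)
r*(-154 + V(9, 0)) = -239*(-154 + 9) = -239*(-145) = 34655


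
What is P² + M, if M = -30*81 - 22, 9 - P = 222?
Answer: 42917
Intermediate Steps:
P = -213 (P = 9 - 1*222 = 9 - 222 = -213)
M = -2452 (M = -2430 - 22 = -2452)
P² + M = (-213)² - 2452 = 45369 - 2452 = 42917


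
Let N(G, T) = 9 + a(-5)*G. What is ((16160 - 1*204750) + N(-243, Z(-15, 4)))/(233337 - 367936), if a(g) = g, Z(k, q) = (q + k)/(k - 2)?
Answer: 187366/134599 ≈ 1.3920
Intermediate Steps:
Z(k, q) = (k + q)/(-2 + k)
N(G, T) = 9 - 5*G
((16160 - 1*204750) + N(-243, Z(-15, 4)))/(233337 - 367936) = ((16160 - 1*204750) + (9 - 5*(-243)))/(233337 - 367936) = ((16160 - 204750) + (9 + 1215))/(-134599) = (-188590 + 1224)*(-1/134599) = -187366*(-1/134599) = 187366/134599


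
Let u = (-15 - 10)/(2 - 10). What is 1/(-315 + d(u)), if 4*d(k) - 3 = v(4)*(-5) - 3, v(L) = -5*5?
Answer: -4/1135 ≈ -0.0035242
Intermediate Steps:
v(L) = -25
u = 25/8 (u = -25/(-8) = -25*(-⅛) = 25/8 ≈ 3.1250)
d(k) = 125/4 (d(k) = ¾ + (-25*(-5) - 3)/4 = ¾ + (125 - 3)/4 = ¾ + (¼)*122 = ¾ + 61/2 = 125/4)
1/(-315 + d(u)) = 1/(-315 + 125/4) = 1/(-1135/4) = -4/1135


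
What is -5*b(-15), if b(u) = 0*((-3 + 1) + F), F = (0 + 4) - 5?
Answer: 0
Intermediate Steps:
F = -1 (F = 4 - 5 = -1)
b(u) = 0 (b(u) = 0*((-3 + 1) - 1) = 0*(-2 - 1) = 0*(-3) = 0)
-5*b(-15) = -5*0 = 0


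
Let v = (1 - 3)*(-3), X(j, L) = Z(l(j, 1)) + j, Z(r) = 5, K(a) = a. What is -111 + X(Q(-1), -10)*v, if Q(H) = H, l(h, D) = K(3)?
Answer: -87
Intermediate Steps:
l(h, D) = 3
X(j, L) = 5 + j
v = 6 (v = -2*(-3) = 6)
-111 + X(Q(-1), -10)*v = -111 + (5 - 1)*6 = -111 + 4*6 = -111 + 24 = -87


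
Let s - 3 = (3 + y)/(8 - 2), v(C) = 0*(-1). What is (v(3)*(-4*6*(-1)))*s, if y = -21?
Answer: 0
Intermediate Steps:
v(C) = 0
s = 0 (s = 3 + (3 - 21)/(8 - 2) = 3 - 18/6 = 3 - 18*⅙ = 3 - 3 = 0)
(v(3)*(-4*6*(-1)))*s = (0*(-4*6*(-1)))*0 = (0*(-24*(-1)))*0 = (0*24)*0 = 0*0 = 0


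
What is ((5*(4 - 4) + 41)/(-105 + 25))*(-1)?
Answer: 41/80 ≈ 0.51250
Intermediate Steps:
((5*(4 - 4) + 41)/(-105 + 25))*(-1) = ((5*0 + 41)/(-80))*(-1) = ((0 + 41)*(-1/80))*(-1) = (41*(-1/80))*(-1) = -41/80*(-1) = 41/80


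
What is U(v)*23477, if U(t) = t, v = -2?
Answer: -46954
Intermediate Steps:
U(v)*23477 = -2*23477 = -46954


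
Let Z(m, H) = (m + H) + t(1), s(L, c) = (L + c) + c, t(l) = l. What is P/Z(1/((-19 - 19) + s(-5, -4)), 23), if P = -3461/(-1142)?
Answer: 176511/1396666 ≈ 0.12638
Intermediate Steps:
s(L, c) = L + 2*c
Z(m, H) = 1 + H + m (Z(m, H) = (m + H) + 1 = (H + m) + 1 = 1 + H + m)
P = 3461/1142 (P = -3461*(-1/1142) = 3461/1142 ≈ 3.0306)
P/Z(1/((-19 - 19) + s(-5, -4)), 23) = (3461/1142)/(1 + 23 + 1/((-19 - 19) + (-5 + 2*(-4)))) = (3461/1142)/(1 + 23 + 1/(-38 + (-5 - 8))) = (3461/1142)/(1 + 23 + 1/(-38 - 13)) = (3461/1142)/(1 + 23 + 1/(-51)) = (3461/1142)/(1 + 23 - 1/51) = (3461/1142)/(1223/51) = (51/1223)*(3461/1142) = 176511/1396666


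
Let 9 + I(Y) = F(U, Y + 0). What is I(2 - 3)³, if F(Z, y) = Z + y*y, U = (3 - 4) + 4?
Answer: -125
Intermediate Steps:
U = 3 (U = -1 + 4 = 3)
F(Z, y) = Z + y²
I(Y) = -6 + Y² (I(Y) = -9 + (3 + (Y + 0)²) = -9 + (3 + Y²) = -6 + Y²)
I(2 - 3)³ = (-6 + (2 - 3)²)³ = (-6 + (-1)²)³ = (-6 + 1)³ = (-5)³ = -125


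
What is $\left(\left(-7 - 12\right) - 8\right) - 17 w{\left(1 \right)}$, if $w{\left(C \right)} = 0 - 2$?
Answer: $7$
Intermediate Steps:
$w{\left(C \right)} = -2$ ($w{\left(C \right)} = 0 - 2 = -2$)
$\left(\left(-7 - 12\right) - 8\right) - 17 w{\left(1 \right)} = \left(\left(-7 - 12\right) - 8\right) - -34 = \left(-19 - 8\right) + 34 = -27 + 34 = 7$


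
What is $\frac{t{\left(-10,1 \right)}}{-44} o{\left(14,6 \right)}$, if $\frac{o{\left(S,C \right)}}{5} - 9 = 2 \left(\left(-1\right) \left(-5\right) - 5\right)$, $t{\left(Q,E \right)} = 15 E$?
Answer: $- \frac{675}{44} \approx -15.341$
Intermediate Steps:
$o{\left(S,C \right)} = 45$ ($o{\left(S,C \right)} = 45 + 5 \cdot 2 \left(\left(-1\right) \left(-5\right) - 5\right) = 45 + 5 \cdot 2 \left(5 - 5\right) = 45 + 5 \cdot 2 \cdot 0 = 45 + 5 \cdot 0 = 45 + 0 = 45$)
$\frac{t{\left(-10,1 \right)}}{-44} o{\left(14,6 \right)} = \frac{15 \cdot 1}{-44} \cdot 45 = 15 \left(- \frac{1}{44}\right) 45 = \left(- \frac{15}{44}\right) 45 = - \frac{675}{44}$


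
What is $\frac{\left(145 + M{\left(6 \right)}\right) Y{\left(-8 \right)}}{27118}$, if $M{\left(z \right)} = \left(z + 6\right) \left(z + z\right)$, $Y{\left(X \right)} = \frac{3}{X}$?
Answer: $- \frac{867}{216944} \approx -0.0039964$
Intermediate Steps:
$M{\left(z \right)} = 2 z \left(6 + z\right)$ ($M{\left(z \right)} = \left(6 + z\right) 2 z = 2 z \left(6 + z\right)$)
$\frac{\left(145 + M{\left(6 \right)}\right) Y{\left(-8 \right)}}{27118} = \frac{\left(145 + 2 \cdot 6 \left(6 + 6\right)\right) \frac{3}{-8}}{27118} = \left(145 + 2 \cdot 6 \cdot 12\right) 3 \left(- \frac{1}{8}\right) \frac{1}{27118} = \left(145 + 144\right) \left(- \frac{3}{8}\right) \frac{1}{27118} = 289 \left(- \frac{3}{8}\right) \frac{1}{27118} = \left(- \frac{867}{8}\right) \frac{1}{27118} = - \frac{867}{216944}$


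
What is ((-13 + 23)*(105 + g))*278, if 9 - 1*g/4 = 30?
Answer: 58380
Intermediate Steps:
g = -84 (g = 36 - 4*30 = 36 - 120 = -84)
((-13 + 23)*(105 + g))*278 = ((-13 + 23)*(105 - 84))*278 = (10*21)*278 = 210*278 = 58380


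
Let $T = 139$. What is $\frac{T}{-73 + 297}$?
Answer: $\frac{139}{224} \approx 0.62054$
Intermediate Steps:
$\frac{T}{-73 + 297} = \frac{139}{-73 + 297} = \frac{139}{224}$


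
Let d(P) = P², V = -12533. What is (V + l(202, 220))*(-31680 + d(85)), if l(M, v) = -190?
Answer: 311140965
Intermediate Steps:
(V + l(202, 220))*(-31680 + d(85)) = (-12533 - 190)*(-31680 + 85²) = -12723*(-31680 + 7225) = -12723*(-24455) = 311140965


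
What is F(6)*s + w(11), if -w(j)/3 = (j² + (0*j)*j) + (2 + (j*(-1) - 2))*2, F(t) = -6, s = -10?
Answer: -237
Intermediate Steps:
w(j) = -3*j² + 6*j (w(j) = -3*((j² + (0*j)*j) + (2 + (j*(-1) - 2))*2) = -3*((j² + 0*j) + (2 + (-j - 2))*2) = -3*((j² + 0) + (2 + (-2 - j))*2) = -3*(j² - j*2) = -3*(j² - 2*j) = -3*j² + 6*j)
F(6)*s + w(11) = -6*(-10) + 3*11*(2 - 1*11) = 60 + 3*11*(2 - 11) = 60 + 3*11*(-9) = 60 - 297 = -237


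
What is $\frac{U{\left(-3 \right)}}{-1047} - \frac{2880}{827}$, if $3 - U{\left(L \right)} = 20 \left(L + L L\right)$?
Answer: $- \frac{972867}{288623} \approx -3.3707$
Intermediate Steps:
$U{\left(L \right)} = 3 - 20 L - 20 L^{2}$ ($U{\left(L \right)} = 3 - 20 \left(L + L L\right) = 3 - 20 \left(L + L^{2}\right) = 3 - \left(20 L + 20 L^{2}\right) = 3 - 20 L - 20 L^{2}$)
$\frac{U{\left(-3 \right)}}{-1047} - \frac{2880}{827} = \frac{3 - -60 - 20 \left(-3\right)^{2}}{-1047} - \frac{2880}{827} = \left(3 + 60 - 180\right) \left(- \frac{1}{1047}\right) - \frac{2880}{827} = \left(-117\right) \left(- \frac{1}{1047}\right) - \frac{2880}{827} = \frac{39}{349} - \frac{2880}{827} = - \frac{972867}{288623}$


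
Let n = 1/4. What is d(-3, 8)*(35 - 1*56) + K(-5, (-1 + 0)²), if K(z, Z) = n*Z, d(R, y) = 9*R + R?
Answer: 2521/4 ≈ 630.25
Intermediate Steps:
n = ¼ ≈ 0.25000
d(R, y) = 10*R
K(z, Z) = Z/4
d(-3, 8)*(35 - 1*56) + K(-5, (-1 + 0)²) = (10*(-3))*(35 - 1*56) + (-1 + 0)²/4 = -30*(35 - 56) + (¼)*(-1)² = -30*(-21) + (¼)*1 = 630 + ¼ = 2521/4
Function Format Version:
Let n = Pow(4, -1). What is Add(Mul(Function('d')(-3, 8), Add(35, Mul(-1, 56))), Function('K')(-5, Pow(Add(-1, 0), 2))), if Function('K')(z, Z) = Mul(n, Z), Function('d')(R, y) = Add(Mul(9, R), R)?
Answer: Rational(2521, 4) ≈ 630.25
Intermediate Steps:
n = Rational(1, 4) ≈ 0.25000
Function('d')(R, y) = Mul(10, R)
Function('K')(z, Z) = Mul(Rational(1, 4), Z)
Add(Mul(Function('d')(-3, 8), Add(35, Mul(-1, 56))), Function('K')(-5, Pow(Add(-1, 0), 2))) = Add(Mul(Mul(10, -3), Add(35, Mul(-1, 56))), Mul(Rational(1, 4), Pow(Add(-1, 0), 2))) = Add(Mul(-30, Add(35, -56)), Mul(Rational(1, 4), Pow(-1, 2))) = Add(Mul(-30, -21), Mul(Rational(1, 4), 1)) = Add(630, Rational(1, 4)) = Rational(2521, 4)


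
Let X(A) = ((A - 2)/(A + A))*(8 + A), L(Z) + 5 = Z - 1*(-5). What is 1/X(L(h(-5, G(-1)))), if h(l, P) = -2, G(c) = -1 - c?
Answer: ⅙ ≈ 0.16667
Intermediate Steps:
L(Z) = Z (L(Z) = -5 + (Z - 1*(-5)) = -5 + (Z + 5) = -5 + (5 + Z) = Z)
X(A) = (-2 + A)*(8 + A)/(2*A) (X(A) = ((-2 + A)/((2*A)))*(8 + A) = ((-2 + A)*(1/(2*A)))*(8 + A) = ((-2 + A)/(2*A))*(8 + A) = (-2 + A)*(8 + A)/(2*A))
1/X(L(h(-5, G(-1)))) = 1/(3 + (½)*(-2) - 8/(-2)) = 1/(3 - 1 - 8*(-½)) = 1/(3 - 1 + 4) = 1/6 = ⅙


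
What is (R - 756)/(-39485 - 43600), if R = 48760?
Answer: -48004/83085 ≈ -0.57777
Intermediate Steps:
(R - 756)/(-39485 - 43600) = (48760 - 756)/(-39485 - 43600) = 48004/(-83085) = 48004*(-1/83085) = -48004/83085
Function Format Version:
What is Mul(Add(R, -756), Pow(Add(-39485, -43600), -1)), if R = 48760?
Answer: Rational(-48004, 83085) ≈ -0.57777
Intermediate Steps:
Mul(Add(R, -756), Pow(Add(-39485, -43600), -1)) = Mul(Add(48760, -756), Pow(Add(-39485, -43600), -1)) = Mul(48004, Pow(-83085, -1)) = Mul(48004, Rational(-1, 83085)) = Rational(-48004, 83085)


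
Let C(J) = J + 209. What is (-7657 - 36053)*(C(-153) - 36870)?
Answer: 1609139940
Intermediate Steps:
C(J) = 209 + J
(-7657 - 36053)*(C(-153) - 36870) = (-7657 - 36053)*((209 - 153) - 36870) = -43710*(56 - 36870) = -43710*(-36814) = 1609139940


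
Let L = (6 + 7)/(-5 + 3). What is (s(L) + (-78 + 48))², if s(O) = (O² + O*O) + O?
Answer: 2304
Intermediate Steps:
L = -13/2 (L = 13/(-2) = 13*(-½) = -13/2 ≈ -6.5000)
s(O) = O + 2*O² (s(O) = (O² + O²) + O = 2*O² + O = O + 2*O²)
(s(L) + (-78 + 48))² = (-13*(1 + 2*(-13/2))/2 + (-78 + 48))² = (-13*(1 - 13)/2 - 30)² = (-13/2*(-12) - 30)² = (78 - 30)² = 48² = 2304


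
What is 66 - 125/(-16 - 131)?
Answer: 9827/147 ≈ 66.850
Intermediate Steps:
66 - 125/(-16 - 131) = 66 - 125/(-147) = 66 - 125*(-1/147) = 66 + 125/147 = 9827/147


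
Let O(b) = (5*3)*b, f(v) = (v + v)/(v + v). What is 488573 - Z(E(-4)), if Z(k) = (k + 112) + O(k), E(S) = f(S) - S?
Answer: 488381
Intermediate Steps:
f(v) = 1 (f(v) = (2*v)/((2*v)) = (2*v)*(1/(2*v)) = 1)
O(b) = 15*b
E(S) = 1 - S
Z(k) = 112 + 16*k (Z(k) = (k + 112) + 15*k = (112 + k) + 15*k = 112 + 16*k)
488573 - Z(E(-4)) = 488573 - (112 + 16*(1 - 1*(-4))) = 488573 - (112 + 16*(1 + 4)) = 488573 - (112 + 16*5) = 488573 - (112 + 80) = 488573 - 1*192 = 488573 - 192 = 488381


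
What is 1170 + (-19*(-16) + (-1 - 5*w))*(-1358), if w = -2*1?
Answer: -423884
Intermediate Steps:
w = -2
1170 + (-19*(-16) + (-1 - 5*w))*(-1358) = 1170 + (-19*(-16) + (-1 - 5*(-2)))*(-1358) = 1170 + (304 + (-1 + 10))*(-1358) = 1170 + (304 + 9)*(-1358) = 1170 + 313*(-1358) = 1170 - 425054 = -423884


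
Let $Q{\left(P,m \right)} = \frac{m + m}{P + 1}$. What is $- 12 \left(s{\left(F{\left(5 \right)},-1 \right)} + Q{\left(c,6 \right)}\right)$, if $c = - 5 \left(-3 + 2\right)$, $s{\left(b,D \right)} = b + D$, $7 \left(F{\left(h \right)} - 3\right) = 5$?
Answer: $- \frac{396}{7} \approx -56.571$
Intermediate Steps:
$F{\left(h \right)} = \frac{26}{7}$ ($F{\left(h \right)} = 3 + \frac{1}{7} \cdot 5 = 3 + \frac{5}{7} = \frac{26}{7}$)
$s{\left(b,D \right)} = D + b$
$c = 5$ ($c = \left(-5\right) \left(-1\right) = 5$)
$Q{\left(P,m \right)} = \frac{2 m}{1 + P}$
$- 12 \left(s{\left(F{\left(5 \right)},-1 \right)} + Q{\left(c,6 \right)}\right) = - 12 \left(\left(-1 + \frac{26}{7}\right) + 2 \cdot 6 \frac{1}{1 + 5}\right) = - 12 \left(\frac{19}{7} + 2 \cdot 6 \cdot \frac{1}{6}\right) = - 12 \left(\frac{19}{7} + 2\right) = \left(-12\right) \frac{33}{7} = - \frac{396}{7}$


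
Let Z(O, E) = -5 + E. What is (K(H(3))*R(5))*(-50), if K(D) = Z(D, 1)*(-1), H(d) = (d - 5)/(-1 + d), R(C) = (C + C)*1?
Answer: -2000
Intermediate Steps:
R(C) = 2*C (R(C) = (2*C)*1 = 2*C)
H(d) = (-5 + d)/(-1 + d)
K(D) = 4 (K(D) = (-5 + 1)*(-1) = -4*(-1) = 4)
(K(H(3))*R(5))*(-50) = (4*(2*5))*(-50) = (4*10)*(-50) = 40*(-50) = -2000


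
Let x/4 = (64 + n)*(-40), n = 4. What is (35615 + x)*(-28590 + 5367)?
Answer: -574420905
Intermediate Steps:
x = -10880 (x = 4*((64 + 4)*(-40)) = 4*(68*(-40)) = 4*(-2720) = -10880)
(35615 + x)*(-28590 + 5367) = (35615 - 10880)*(-28590 + 5367) = 24735*(-23223) = -574420905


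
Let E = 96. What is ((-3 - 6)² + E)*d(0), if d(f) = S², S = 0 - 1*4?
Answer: 2832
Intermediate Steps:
S = -4 (S = 0 - 4 = -4)
d(f) = 16 (d(f) = (-4)² = 16)
((-3 - 6)² + E)*d(0) = ((-3 - 6)² + 96)*16 = ((-9)² + 96)*16 = (81 + 96)*16 = 177*16 = 2832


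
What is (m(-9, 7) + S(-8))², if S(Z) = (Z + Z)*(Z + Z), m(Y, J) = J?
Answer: 69169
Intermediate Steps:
S(Z) = 4*Z² (S(Z) = (2*Z)*(2*Z) = 4*Z²)
(m(-9, 7) + S(-8))² = (7 + 4*(-8)²)² = (7 + 4*64)² = (7 + 256)² = 263² = 69169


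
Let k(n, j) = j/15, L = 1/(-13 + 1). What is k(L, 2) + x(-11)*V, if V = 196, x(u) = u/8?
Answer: -8081/30 ≈ -269.37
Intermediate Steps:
L = -1/12 (L = 1/(-12) = -1/12 ≈ -0.083333)
x(u) = u/8 (x(u) = u*(⅛) = u/8)
k(n, j) = j/15 (k(n, j) = j*(1/15) = j/15)
k(L, 2) + x(-11)*V = (1/15)*2 + ((⅛)*(-11))*196 = 2/15 - 11/8*196 = 2/15 - 539/2 = -8081/30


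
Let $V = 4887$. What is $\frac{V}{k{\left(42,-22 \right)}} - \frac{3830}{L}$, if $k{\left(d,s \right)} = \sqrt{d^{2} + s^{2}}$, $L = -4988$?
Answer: $\frac{1915}{2494} + \frac{4887 \sqrt{562}}{1124} \approx 103.84$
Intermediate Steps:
$\frac{V}{k{\left(42,-22 \right)}} - \frac{3830}{L} = \frac{4887}{\sqrt{42^{2} + \left(-22\right)^{2}}} - \frac{3830}{-4988} = \frac{4887}{\sqrt{1764 + 484}} - - \frac{1915}{2494} = \frac{4887}{\sqrt{2248}} + \frac{1915}{2494} = \frac{4887}{2 \sqrt{562}} + \frac{1915}{2494} = 4887 \frac{\sqrt{562}}{1124} + \frac{1915}{2494} = \frac{4887 \sqrt{562}}{1124} + \frac{1915}{2494} = \frac{1915}{2494} + \frac{4887 \sqrt{562}}{1124}$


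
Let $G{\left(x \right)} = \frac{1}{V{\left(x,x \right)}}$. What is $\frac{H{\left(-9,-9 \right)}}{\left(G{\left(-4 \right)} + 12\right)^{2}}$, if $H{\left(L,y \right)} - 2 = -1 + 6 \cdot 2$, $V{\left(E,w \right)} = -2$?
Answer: $\frac{52}{529} \approx 0.098299$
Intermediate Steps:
$H{\left(L,y \right)} = 13$ ($H{\left(L,y \right)} = 2 + \left(-1 + 6 \cdot 2\right) = 2 + \left(-1 + 12\right) = 2 + 11 = 13$)
$G{\left(x \right)} = - \frac{1}{2}$ ($G{\left(x \right)} = \frac{1}{-2} = - \frac{1}{2}$)
$\frac{H{\left(-9,-9 \right)}}{\left(G{\left(-4 \right)} + 12\right)^{2}} = \frac{13}{\left(- \frac{1}{2} + 12\right)^{2}} = \frac{13}{\left(\frac{23}{2}\right)^{2}} = \frac{13}{\frac{529}{4}} = 13 \cdot \frac{4}{529} = \frac{52}{529}$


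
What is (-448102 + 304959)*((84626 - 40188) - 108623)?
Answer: 9187633455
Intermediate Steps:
(-448102 + 304959)*((84626 - 40188) - 108623) = -143143*(44438 - 108623) = -143143*(-64185) = 9187633455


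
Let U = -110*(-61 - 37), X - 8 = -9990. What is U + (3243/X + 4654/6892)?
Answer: 4030675988/373891 ≈ 10780.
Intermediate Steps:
X = -9982 (X = 8 - 9990 = -9982)
U = 10780 (U = -110*(-98) = 10780)
U + (3243/X + 4654/6892) = 10780 + (3243/(-9982) + 4654/6892) = 10780 + (3243*(-1/9982) + 4654*(1/6892)) = 10780 + (-141/434 + 2327/3446) = 10780 + 131008/373891 = 4030675988/373891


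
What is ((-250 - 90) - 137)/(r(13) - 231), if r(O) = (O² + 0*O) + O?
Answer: 477/49 ≈ 9.7347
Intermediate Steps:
r(O) = O + O² (r(O) = (O² + 0) + O = O² + O = O + O²)
((-250 - 90) - 137)/(r(13) - 231) = ((-250 - 90) - 137)/(13*(1 + 13) - 231) = (-340 - 137)/(13*14 - 231) = -477/(182 - 231) = -477/(-49) = -477*(-1/49) = 477/49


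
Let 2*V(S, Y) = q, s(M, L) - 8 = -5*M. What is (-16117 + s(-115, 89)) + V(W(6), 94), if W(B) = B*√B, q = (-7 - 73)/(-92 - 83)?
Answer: -543682/35 ≈ -15534.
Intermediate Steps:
s(M, L) = 8 - 5*M
q = 16/35 (q = -80/(-175) = -80*(-1/175) = 16/35 ≈ 0.45714)
W(B) = B^(3/2)
V(S, Y) = 8/35 (V(S, Y) = (½)*(16/35) = 8/35)
(-16117 + s(-115, 89)) + V(W(6), 94) = (-16117 + (8 - 5*(-115))) + 8/35 = (-16117 + (8 + 575)) + 8/35 = (-16117 + 583) + 8/35 = -15534 + 8/35 = -543682/35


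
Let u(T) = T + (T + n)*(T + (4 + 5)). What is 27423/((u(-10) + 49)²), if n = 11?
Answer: 27423/1444 ≈ 18.991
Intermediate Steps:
u(T) = T + (9 + T)*(11 + T) (u(T) = T + (T + 11)*(T + (4 + 5)) = T + (11 + T)*(T + 9) = T + (11 + T)*(9 + T) = T + (9 + T)*(11 + T))
27423/((u(-10) + 49)²) = 27423/(((99 + (-10)² + 21*(-10)) + 49)²) = 27423/(((99 + 100 - 210) + 49)²) = 27423/((-11 + 49)²) = 27423/(38²) = 27423/1444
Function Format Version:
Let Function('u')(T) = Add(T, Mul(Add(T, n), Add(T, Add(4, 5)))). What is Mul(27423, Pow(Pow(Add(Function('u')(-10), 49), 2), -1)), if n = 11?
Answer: Rational(27423, 1444) ≈ 18.991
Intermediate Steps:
Function('u')(T) = Add(T, Mul(Add(9, T), Add(11, T))) (Function('u')(T) = Add(T, Mul(Add(T, 11), Add(T, Add(4, 5)))) = Add(T, Mul(Add(11, T), Add(T, 9))) = Add(T, Mul(Add(11, T), Add(9, T))) = Add(T, Mul(Add(9, T), Add(11, T))))
Mul(27423, Pow(Pow(Add(Function('u')(-10), 49), 2), -1)) = Mul(27423, Pow(Pow(Add(Add(99, Pow(-10, 2), Mul(21, -10)), 49), 2), -1)) = Mul(27423, Pow(Pow(Add(Add(99, 100, -210), 49), 2), -1)) = Mul(27423, Pow(Pow(Add(-11, 49), 2), -1)) = Mul(27423, Pow(Pow(38, 2), -1)) = Mul(27423, Pow(1444, -1)) = Mul(27423, Rational(1, 1444)) = Rational(27423, 1444)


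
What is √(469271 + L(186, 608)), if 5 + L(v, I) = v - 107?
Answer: √469345 ≈ 685.09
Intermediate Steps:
L(v, I) = -112 + v (L(v, I) = -5 + (v - 107) = -5 + (-107 + v) = -112 + v)
√(469271 + L(186, 608)) = √(469271 + (-112 + 186)) = √(469271 + 74) = √469345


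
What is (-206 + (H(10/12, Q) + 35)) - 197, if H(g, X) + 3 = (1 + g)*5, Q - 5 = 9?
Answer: -2171/6 ≈ -361.83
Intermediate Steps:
Q = 14 (Q = 5 + 9 = 14)
H(g, X) = 2 + 5*g (H(g, X) = -3 + (1 + g)*5 = -3 + (5 + 5*g) = 2 + 5*g)
(-206 + (H(10/12, Q) + 35)) - 197 = (-206 + ((2 + 5*(10/12)) + 35)) - 197 = (-206 + ((2 + 5*(10*(1/12))) + 35)) - 197 = (-206 + ((2 + 5*(⅚)) + 35)) - 197 = (-206 + ((2 + 25/6) + 35)) - 197 = (-206 + (37/6 + 35)) - 197 = (-206 + 247/6) - 197 = -989/6 - 197 = -2171/6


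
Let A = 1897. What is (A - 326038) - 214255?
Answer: -538396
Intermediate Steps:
(A - 326038) - 214255 = (1897 - 326038) - 214255 = -324141 - 214255 = -538396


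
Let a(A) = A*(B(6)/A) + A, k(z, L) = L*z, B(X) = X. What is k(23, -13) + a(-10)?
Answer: -303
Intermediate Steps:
a(A) = 6 + A (a(A) = A*(6/A) + A = 6 + A)
k(23, -13) + a(-10) = -13*23 + (6 - 10) = -299 - 4 = -303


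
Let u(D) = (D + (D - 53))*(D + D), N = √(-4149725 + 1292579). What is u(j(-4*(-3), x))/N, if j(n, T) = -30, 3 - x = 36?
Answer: -1130*I*√2857146/476191 ≈ -4.0111*I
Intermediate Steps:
x = -33 (x = 3 - 1*36 = 3 - 36 = -33)
N = I*√2857146 (N = √(-2857146) = I*√2857146 ≈ 1690.3*I)
u(D) = 2*D*(-53 + 2*D) (u(D) = (D + (-53 + D))*(2*D) = (-53 + 2*D)*(2*D) = 2*D*(-53 + 2*D))
u(j(-4*(-3), x))/N = (2*(-30)*(-53 + 2*(-30)))/((I*√2857146)) = (2*(-30)*(-53 - 60))*(-I*√2857146/2857146) = (2*(-30)*(-113))*(-I*√2857146/2857146) = 6780*(-I*√2857146/2857146) = -1130*I*√2857146/476191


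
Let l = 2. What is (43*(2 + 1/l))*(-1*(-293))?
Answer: 62995/2 ≈ 31498.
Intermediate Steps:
(43*(2 + 1/l))*(-1*(-293)) = (43*(2 + 1/2))*(-1*(-293)) = (43*(2 + 1/2))*293 = (43*(5/2))*293 = (215/2)*293 = 62995/2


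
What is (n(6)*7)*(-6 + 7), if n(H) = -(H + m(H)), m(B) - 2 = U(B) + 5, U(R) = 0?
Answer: -91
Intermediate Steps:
m(B) = 7 (m(B) = 2 + (0 + 5) = 2 + 5 = 7)
n(H) = -7 - H (n(H) = -(H + 7) = -(7 + H) = -7 - H)
(n(6)*7)*(-6 + 7) = ((-7 - 1*6)*7)*(-6 + 7) = ((-7 - 6)*7)*1 = -13*7*1 = -91*1 = -91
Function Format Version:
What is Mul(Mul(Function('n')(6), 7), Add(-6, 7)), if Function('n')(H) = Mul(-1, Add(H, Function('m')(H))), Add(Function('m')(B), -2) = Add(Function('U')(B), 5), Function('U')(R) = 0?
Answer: -91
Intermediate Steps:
Function('m')(B) = 7 (Function('m')(B) = Add(2, Add(0, 5)) = Add(2, 5) = 7)
Function('n')(H) = Add(-7, Mul(-1, H)) (Function('n')(H) = Mul(-1, Add(H, 7)) = Mul(-1, Add(7, H)) = Add(-7, Mul(-1, H)))
Mul(Mul(Function('n')(6), 7), Add(-6, 7)) = Mul(Mul(Add(-7, Mul(-1, 6)), 7), Add(-6, 7)) = Mul(Mul(Add(-7, -6), 7), 1) = Mul(Mul(-13, 7), 1) = Mul(-91, 1) = -91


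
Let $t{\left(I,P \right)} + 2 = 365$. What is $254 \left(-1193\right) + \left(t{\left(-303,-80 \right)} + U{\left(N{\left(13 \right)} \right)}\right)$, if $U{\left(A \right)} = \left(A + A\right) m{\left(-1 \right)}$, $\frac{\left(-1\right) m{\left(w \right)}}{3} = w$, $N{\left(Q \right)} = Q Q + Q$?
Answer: $-301567$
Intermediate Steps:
$N{\left(Q \right)} = Q + Q^{2}$ ($N{\left(Q \right)} = Q^{2} + Q = Q + Q^{2}$)
$m{\left(w \right)} = - 3 w$
$t{\left(I,P \right)} = 363$ ($t{\left(I,P \right)} = -2 + 365 = 363$)
$U{\left(A \right)} = 6 A$ ($U{\left(A \right)} = \left(A + A\right) \left(\left(-3\right) \left(-1\right)\right) = 2 A 3 = 6 A$)
$254 \left(-1193\right) + \left(t{\left(-303,-80 \right)} + U{\left(N{\left(13 \right)} \right)}\right) = 254 \left(-1193\right) + \left(363 + 6 \cdot 13 \left(1 + 13\right)\right) = -303022 + \left(363 + 6 \cdot 13 \cdot 14\right) = -303022 + \left(363 + 6 \cdot 182\right) = -303022 + \left(363 + 1092\right) = -303022 + 1455 = -301567$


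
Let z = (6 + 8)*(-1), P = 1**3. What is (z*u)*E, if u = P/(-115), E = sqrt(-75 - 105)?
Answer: 84*I*sqrt(5)/115 ≈ 1.6333*I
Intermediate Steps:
P = 1
E = 6*I*sqrt(5) (E = sqrt(-180) = 6*I*sqrt(5) ≈ 13.416*I)
z = -14 (z = 14*(-1) = -14)
u = -1/115 (u = 1/(-115) = 1*(-1/115) = -1/115 ≈ -0.0086956)
(z*u)*E = (-14*(-1/115))*(6*I*sqrt(5)) = 14*(6*I*sqrt(5))/115 = 84*I*sqrt(5)/115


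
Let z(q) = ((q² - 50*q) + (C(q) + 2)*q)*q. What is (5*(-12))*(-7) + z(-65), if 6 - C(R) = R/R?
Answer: -455880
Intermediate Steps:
C(R) = 5 (C(R) = 6 - R/R = 6 - 1*1 = 6 - 1 = 5)
z(q) = q*(q² - 43*q) (z(q) = ((q² - 50*q) + (5 + 2)*q)*q = ((q² - 50*q) + 7*q)*q = (q² - 43*q)*q = q*(q² - 43*q))
(5*(-12))*(-7) + z(-65) = (5*(-12))*(-7) + (-65)²*(-43 - 65) = -60*(-7) + 4225*(-108) = 420 - 456300 = -455880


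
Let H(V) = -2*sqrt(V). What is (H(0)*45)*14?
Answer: 0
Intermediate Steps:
(H(0)*45)*14 = (-2*sqrt(0)*45)*14 = (-2*0*45)*14 = (0*45)*14 = 0*14 = 0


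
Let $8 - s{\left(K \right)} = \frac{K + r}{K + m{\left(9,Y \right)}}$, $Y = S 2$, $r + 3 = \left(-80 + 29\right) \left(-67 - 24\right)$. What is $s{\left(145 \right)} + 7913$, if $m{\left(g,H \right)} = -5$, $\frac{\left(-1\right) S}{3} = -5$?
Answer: $\frac{1104157}{140} \approx 7886.8$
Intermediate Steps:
$S = 15$ ($S = \left(-3\right) \left(-5\right) = 15$)
$r = 4638$ ($r = -3 + \left(-80 + 29\right) \left(-67 - 24\right) = -3 - -4641 = -3 + 4641 = 4638$)
$Y = 30$ ($Y = 15 \cdot 2 = 30$)
$s{\left(K \right)} = 8 - \frac{4638 + K}{-5 + K}$ ($s{\left(K \right)} = 8 - \frac{K + 4638}{K - 5} = 8 - \frac{4638 + K}{-5 + K}$)
$s{\left(145 \right)} + 7913 = \frac{-4678 + 7 \cdot 145}{-5 + 145} + 7913 = \frac{-4678 + 1015}{140} + 7913 = \frac{1}{140} \left(-3663\right) + 7913 = - \frac{3663}{140} + 7913 = \frac{1104157}{140}$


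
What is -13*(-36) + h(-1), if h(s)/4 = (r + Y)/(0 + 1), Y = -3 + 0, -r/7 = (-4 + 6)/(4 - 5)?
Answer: 512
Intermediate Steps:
r = 14 (r = -7*(-4 + 6)/(4 - 5) = -14/(-1) = -14*(-1) = -7*(-2) = 14)
Y = -3
h(s) = 44 (h(s) = 4*((14 - 3)/(0 + 1)) = 4*(11/1) = 4*(11*1) = 4*11 = 44)
-13*(-36) + h(-1) = -13*(-36) + 44 = 468 + 44 = 512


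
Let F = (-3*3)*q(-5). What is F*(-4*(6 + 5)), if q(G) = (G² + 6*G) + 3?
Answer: -792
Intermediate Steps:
q(G) = 3 + G² + 6*G
F = 18 (F = (-3*3)*(3 + (-5)² + 6*(-5)) = -9*(3 + 25 - 30) = -9*(-2) = 18)
F*(-4*(6 + 5)) = 18*(-4*(6 + 5)) = 18*(-4*11) = 18*(-44) = -792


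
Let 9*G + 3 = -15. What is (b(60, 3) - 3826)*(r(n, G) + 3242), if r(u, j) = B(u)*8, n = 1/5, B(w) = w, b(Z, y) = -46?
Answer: -62796096/5 ≈ -1.2559e+7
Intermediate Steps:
G = -2 (G = -⅓ + (⅑)*(-15) = -⅓ - 5/3 = -2)
n = ⅕ ≈ 0.20000
r(u, j) = 8*u (r(u, j) = u*8 = 8*u)
(b(60, 3) - 3826)*(r(n, G) + 3242) = (-46 - 3826)*(8*(⅕) + 3242) = -3872*(8/5 + 3242) = -3872*16218/5 = -62796096/5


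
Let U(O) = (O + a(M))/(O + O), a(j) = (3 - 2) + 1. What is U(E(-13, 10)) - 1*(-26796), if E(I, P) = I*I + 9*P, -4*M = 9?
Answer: 13880589/518 ≈ 26797.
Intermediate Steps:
M = -9/4 (M = -1/4*9 = -9/4 ≈ -2.2500)
a(j) = 2 (a(j) = 1 + 1 = 2)
E(I, P) = I**2 + 9*P
U(O) = (2 + O)/(2*O) (U(O) = (O + 2)/(O + O) = (2 + O)/((2*O)) = (2 + O)*(1/(2*O)) = (2 + O)/(2*O))
U(E(-13, 10)) - 1*(-26796) = (2 + ((-13)**2 + 9*10))/(2*((-13)**2 + 9*10)) - 1*(-26796) = (2 + (169 + 90))/(2*(169 + 90)) + 26796 = (1/2)*(2 + 259)/259 + 26796 = (1/2)*(1/259)*261 + 26796 = 261/518 + 26796 = 13880589/518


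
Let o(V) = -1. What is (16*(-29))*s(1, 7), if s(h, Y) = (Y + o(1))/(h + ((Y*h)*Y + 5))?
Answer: -2784/55 ≈ -50.618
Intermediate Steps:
s(h, Y) = (-1 + Y)/(5 + h + h*Y**2) (s(h, Y) = (Y - 1)/(h + ((Y*h)*Y + 5)) = (-1 + Y)/(h + (h*Y**2 + 5)) = (-1 + Y)/(h + (5 + h*Y**2)) = (-1 + Y)/(5 + h + h*Y**2))
(16*(-29))*s(1, 7) = (16*(-29))*((-1 + 7)/(5 + 1 + 1*7**2)) = -464*6/(5 + 1 + 1*49) = -464*6/(5 + 1 + 49) = -464*6/55 = -2784/55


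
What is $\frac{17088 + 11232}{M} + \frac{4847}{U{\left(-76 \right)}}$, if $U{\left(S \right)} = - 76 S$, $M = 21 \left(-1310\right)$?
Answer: $- \frac{1007845}{5296592} \approx -0.19028$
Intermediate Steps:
$M = -27510$
$\frac{17088 + 11232}{M} + \frac{4847}{U{\left(-76 \right)}} = \frac{17088 + 11232}{-27510} + \frac{4847}{\left(-76\right) \left(-76\right)} = 28320 \left(- \frac{1}{27510}\right) + \frac{4847}{5776} = - \frac{944}{917} + 4847 \cdot \frac{1}{5776} = - \frac{944}{917} + \frac{4847}{5776} = - \frac{1007845}{5296592}$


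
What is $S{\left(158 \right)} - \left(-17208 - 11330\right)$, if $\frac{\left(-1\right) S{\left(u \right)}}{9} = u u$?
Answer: $-196138$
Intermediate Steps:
$S{\left(u \right)} = - 9 u^{2}$ ($S{\left(u \right)} = - 9 u u = - 9 u^{2}$)
$S{\left(158 \right)} - \left(-17208 - 11330\right) = - 9 \cdot 158^{2} - \left(-17208 - 11330\right) = \left(-9\right) 24964 - -28538 = -224676 + 28538 = -196138$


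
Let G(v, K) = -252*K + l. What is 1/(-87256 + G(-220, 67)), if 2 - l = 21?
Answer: -1/104159 ≈ -9.6007e-6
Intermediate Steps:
l = -19 (l = 2 - 1*21 = 2 - 21 = -19)
G(v, K) = -19 - 252*K (G(v, K) = -252*K - 19 = -19 - 252*K)
1/(-87256 + G(-220, 67)) = 1/(-87256 + (-19 - 252*67)) = 1/(-87256 + (-19 - 16884)) = 1/(-87256 - 16903) = 1/(-104159) = -1/104159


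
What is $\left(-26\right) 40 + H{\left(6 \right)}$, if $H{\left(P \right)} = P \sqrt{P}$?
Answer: $-1040 + 6 \sqrt{6} \approx -1025.3$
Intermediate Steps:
$H{\left(P \right)} = P^{\frac{3}{2}}$
$\left(-26\right) 40 + H{\left(6 \right)} = \left(-26\right) 40 + 6^{\frac{3}{2}} = -1040 + 6 \sqrt{6}$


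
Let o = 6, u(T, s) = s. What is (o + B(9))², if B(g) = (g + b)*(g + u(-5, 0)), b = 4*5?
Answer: 71289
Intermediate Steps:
b = 20
B(g) = g*(20 + g) (B(g) = (g + 20)*(g + 0) = (20 + g)*g = g*(20 + g))
(o + B(9))² = (6 + 9*(20 + 9))² = (6 + 9*29)² = (6 + 261)² = 267² = 71289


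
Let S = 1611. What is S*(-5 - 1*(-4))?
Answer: -1611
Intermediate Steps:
S*(-5 - 1*(-4)) = 1611*(-5 - 1*(-4)) = 1611*(-5 + 4) = 1611*(-1) = -1611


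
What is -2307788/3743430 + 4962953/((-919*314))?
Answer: -9622208150399/540113310690 ≈ -17.815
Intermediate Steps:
-2307788/3743430 + 4962953/((-919*314)) = -2307788*1/3743430 + 4962953/(-288566) = -1153894/1871715 + 4962953*(-1/288566) = -1153894/1871715 - 4962953/288566 = -9622208150399/540113310690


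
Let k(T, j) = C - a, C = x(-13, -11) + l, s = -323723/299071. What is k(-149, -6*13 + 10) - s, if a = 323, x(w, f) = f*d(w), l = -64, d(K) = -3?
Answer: -105547411/299071 ≈ -352.92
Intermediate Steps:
x(w, f) = -3*f (x(w, f) = f*(-3) = -3*f)
s = -323723/299071 (s = -323723*1/299071 = -323723/299071 ≈ -1.0824)
C = -31 (C = -3*(-11) - 64 = 33 - 64 = -31)
k(T, j) = -354 (k(T, j) = -31 - 1*323 = -31 - 323 = -354)
k(-149, -6*13 + 10) - s = -354 - 1*(-323723/299071) = -354 + 323723/299071 = -105547411/299071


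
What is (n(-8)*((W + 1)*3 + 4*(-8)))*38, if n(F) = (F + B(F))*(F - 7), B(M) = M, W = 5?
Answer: -127680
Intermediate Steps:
n(F) = 2*F*(-7 + F) (n(F) = (F + F)*(F - 7) = (2*F)*(-7 + F) = 2*F*(-7 + F))
(n(-8)*((W + 1)*3 + 4*(-8)))*38 = ((2*(-8)*(-7 - 8))*((5 + 1)*3 + 4*(-8)))*38 = ((2*(-8)*(-15))*(6*3 - 32))*38 = (240*(18 - 32))*38 = (240*(-14))*38 = -3360*38 = -127680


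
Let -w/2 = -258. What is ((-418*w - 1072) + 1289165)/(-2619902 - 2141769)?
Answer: -1072405/4761671 ≈ -0.22522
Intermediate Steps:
w = 516 (w = -2*(-258) = 516)
((-418*w - 1072) + 1289165)/(-2619902 - 2141769) = ((-418*516 - 1072) + 1289165)/(-2619902 - 2141769) = ((-215688 - 1072) + 1289165)/(-4761671) = (-216760 + 1289165)*(-1/4761671) = 1072405*(-1/4761671) = -1072405/4761671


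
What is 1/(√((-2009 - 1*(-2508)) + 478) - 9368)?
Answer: -9368/87758447 - √977/87758447 ≈ -0.00010710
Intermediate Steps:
1/(√((-2009 - 1*(-2508)) + 478) - 9368) = 1/(√((-2009 + 2508) + 478) - 9368) = 1/(√(499 + 478) - 9368) = 1/(√977 - 9368) = 1/(-9368 + √977)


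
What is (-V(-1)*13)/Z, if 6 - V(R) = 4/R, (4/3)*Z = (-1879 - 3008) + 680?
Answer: 520/12621 ≈ 0.041201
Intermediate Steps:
Z = -12621/4 (Z = 3*((-1879 - 3008) + 680)/4 = 3*(-4887 + 680)/4 = (¾)*(-4207) = -12621/4 ≈ -3155.3)
V(R) = 6 - 4/R
(-V(-1)*13)/Z = (-(6 - 4/(-1))*13)/(-12621/4) = (-(6 - 4*(-1))*13)*(-4/12621) = (-(6 + 4)*13)*(-4/12621) = (-1*10*13)*(-4/12621) = -10*13*(-4/12621) = -130*(-4/12621) = 520/12621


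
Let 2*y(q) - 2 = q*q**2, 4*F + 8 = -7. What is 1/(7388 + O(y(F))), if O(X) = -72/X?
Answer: 3247/23998052 ≈ 0.00013530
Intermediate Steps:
F = -15/4 (F = -2 + (1/4)*(-7) = -2 - 7/4 = -15/4 ≈ -3.7500)
y(q) = 1 + q**3/2 (y(q) = 1 + (q*q**2)/2 = 1 + q**3/2)
1/(7388 + O(y(F))) = 1/(7388 - 72/(1 + (-15/4)**3/2)) = 1/(7388 - 72/(1 + (1/2)*(-3375/64))) = 1/(7388 - 72/(1 - 3375/128)) = 1/(7388 - 72/(-3247/128)) = 1/(7388 - 72*(-128/3247)) = 1/(7388 + 9216/3247) = 1/(23998052/3247) = 3247/23998052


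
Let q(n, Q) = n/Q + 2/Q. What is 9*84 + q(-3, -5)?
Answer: 3781/5 ≈ 756.20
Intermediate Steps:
q(n, Q) = 2/Q + n/Q
9*84 + q(-3, -5) = 9*84 + (2 - 3)/(-5) = 756 - ⅕*(-1) = 756 + ⅕ = 3781/5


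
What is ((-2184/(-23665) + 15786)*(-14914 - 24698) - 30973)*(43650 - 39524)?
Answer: -61060260248569558/23665 ≈ -2.5802e+12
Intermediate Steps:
((-2184/(-23665) + 15786)*(-14914 - 24698) - 30973)*(43650 - 39524) = ((-2184*(-1/23665) + 15786)*(-39612) - 30973)*4126 = ((2184/23665 + 15786)*(-39612) - 30973)*4126 = ((373577874/23665)*(-39612) - 30973)*4126 = (-14798166744888/23665 - 30973)*4126 = -14798899720933/23665*4126 = -61060260248569558/23665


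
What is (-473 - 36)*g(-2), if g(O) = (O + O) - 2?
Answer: 3054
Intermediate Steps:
g(O) = -2 + 2*O (g(O) = 2*O - 2 = -2 + 2*O)
(-473 - 36)*g(-2) = (-473 - 36)*(-2 + 2*(-2)) = -509*(-2 - 4) = -509*(-6) = 3054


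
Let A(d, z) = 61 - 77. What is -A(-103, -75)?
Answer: 16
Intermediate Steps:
A(d, z) = -16
-A(-103, -75) = -1*(-16) = 16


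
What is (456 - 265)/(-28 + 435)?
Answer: 191/407 ≈ 0.46929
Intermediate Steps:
(456 - 265)/(-28 + 435) = 191/407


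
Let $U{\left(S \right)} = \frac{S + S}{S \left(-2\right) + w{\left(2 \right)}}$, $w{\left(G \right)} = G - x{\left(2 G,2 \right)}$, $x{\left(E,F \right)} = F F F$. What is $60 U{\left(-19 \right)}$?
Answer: $- \frac{285}{4} \approx -71.25$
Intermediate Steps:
$x{\left(E,F \right)} = F^{3}$ ($x{\left(E,F \right)} = F^{2} F = F^{3}$)
$w{\left(G \right)} = -8 + G$ ($w{\left(G \right)} = G - 2^{3} = G - 8 = -8 + G$)
$U{\left(S \right)} = \frac{2 S}{-6 - 2 S}$ ($U{\left(S \right)} = \frac{S + S}{S \left(-2\right) + \left(-8 + 2\right)} = \frac{2 S}{- 2 S - 6} = \frac{2 S}{-6 - 2 S}$)
$60 U{\left(-19 \right)} = 60 \left(\left(-1\right) \left(-19\right) \frac{1}{3 - 19}\right) = 60 \left(\left(-1\right) \left(-19\right) \frac{1}{-16}\right) = 60 \left(\left(-1\right) \left(-19\right) \left(- \frac{1}{16}\right)\right) = 60 \left(- \frac{19}{16}\right) = - \frac{285}{4}$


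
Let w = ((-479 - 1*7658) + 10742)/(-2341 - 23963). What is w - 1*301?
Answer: -7920109/26304 ≈ -301.10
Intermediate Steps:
w = -2605/26304 (w = ((-479 - 7658) + 10742)/(-26304) = (-8137 + 10742)*(-1/26304) = 2605*(-1/26304) = -2605/26304 ≈ -0.099034)
w - 1*301 = -2605/26304 - 1*301 = -2605/26304 - 301 = -7920109/26304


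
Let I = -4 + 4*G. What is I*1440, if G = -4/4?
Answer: -11520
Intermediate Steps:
G = -1 (G = -4*¼ = -1)
I = -8 (I = -4 + 4*(-1) = -4 - 4 = -8)
I*1440 = -8*1440 = -11520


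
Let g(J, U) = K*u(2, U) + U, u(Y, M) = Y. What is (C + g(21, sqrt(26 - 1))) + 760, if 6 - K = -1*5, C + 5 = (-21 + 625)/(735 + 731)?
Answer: 573508/733 ≈ 782.41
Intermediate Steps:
C = -3363/733 (C = -5 + (-21 + 625)/(735 + 731) = -5 + 604/1466 = -5 + 604*(1/1466) = -5 + 302/733 = -3363/733 ≈ -4.5880)
K = 11 (K = 6 - (-1)*5 = 6 - 1*(-5) = 6 + 5 = 11)
g(J, U) = 22 + U (g(J, U) = 11*2 + U = 22 + U)
(C + g(21, sqrt(26 - 1))) + 760 = (-3363/733 + (22 + sqrt(26 - 1))) + 760 = (-3363/733 + (22 + sqrt(25))) + 760 = (-3363/733 + (22 + 5)) + 760 = (-3363/733 + 27) + 760 = 16428/733 + 760 = 573508/733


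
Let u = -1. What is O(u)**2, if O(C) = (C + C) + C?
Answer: 9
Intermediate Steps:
O(C) = 3*C (O(C) = 2*C + C = 3*C)
O(u)**2 = (3*(-1))**2 = (-3)**2 = 9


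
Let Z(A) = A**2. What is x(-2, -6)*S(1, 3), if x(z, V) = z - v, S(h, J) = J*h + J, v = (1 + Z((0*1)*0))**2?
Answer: -18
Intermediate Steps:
v = 1 (v = (1 + ((0*1)*0)**2)**2 = (1 + (0*0)**2)**2 = (1 + 0**2)**2 = (1 + 0)**2 = 1**2 = 1)
S(h, J) = J + J*h
x(z, V) = -1 + z (x(z, V) = z - 1*1 = z - 1 = -1 + z)
x(-2, -6)*S(1, 3) = (-1 - 2)*(3*(1 + 1)) = -9*2 = -3*6 = -18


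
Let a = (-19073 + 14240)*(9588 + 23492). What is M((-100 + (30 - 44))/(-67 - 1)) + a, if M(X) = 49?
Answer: -159875591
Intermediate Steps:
a = -159875640 (a = -4833*33080 = -159875640)
M((-100 + (30 - 44))/(-67 - 1)) + a = 49 - 159875640 = -159875591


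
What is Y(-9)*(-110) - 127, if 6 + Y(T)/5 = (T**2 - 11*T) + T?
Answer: -90877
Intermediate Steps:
Y(T) = -30 - 50*T + 5*T**2 (Y(T) = -30 + 5*((T**2 - 11*T) + T) = -30 + 5*(T**2 - 10*T) = -30 + (-50*T + 5*T**2) = -30 - 50*T + 5*T**2)
Y(-9)*(-110) - 127 = (-30 - 50*(-9) + 5*(-9)**2)*(-110) - 127 = (-30 + 450 + 5*81)*(-110) - 127 = (-30 + 450 + 405)*(-110) - 127 = 825*(-110) - 127 = -90750 - 127 = -90877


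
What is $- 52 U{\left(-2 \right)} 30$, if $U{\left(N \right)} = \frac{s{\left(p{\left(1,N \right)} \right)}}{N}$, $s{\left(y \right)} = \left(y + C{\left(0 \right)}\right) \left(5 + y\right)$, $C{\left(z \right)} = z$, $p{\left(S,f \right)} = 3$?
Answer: $18720$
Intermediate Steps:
$s{\left(y \right)} = y \left(5 + y\right)$ ($s{\left(y \right)} = \left(y + 0\right) \left(5 + y\right) = y \left(5 + y\right)$)
$U{\left(N \right)} = \frac{24}{N}$ ($U{\left(N \right)} = \frac{3 \left(5 + 3\right)}{N} = \frac{3 \cdot 8}{N} = \frac{24}{N}$)
$- 52 U{\left(-2 \right)} 30 = - 52 \frac{24}{-2} \cdot 30 = - 52 \cdot 24 \left(- \frac{1}{2}\right) 30 = \left(-52\right) \left(-12\right) 30 = 624 \cdot 30 = 18720$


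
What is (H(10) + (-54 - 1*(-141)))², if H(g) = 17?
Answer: 10816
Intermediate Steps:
(H(10) + (-54 - 1*(-141)))² = (17 + (-54 - 1*(-141)))² = (17 + (-54 + 141))² = (17 + 87)² = 104² = 10816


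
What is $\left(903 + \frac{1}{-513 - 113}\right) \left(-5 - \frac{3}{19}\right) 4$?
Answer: $- \frac{110794292}{5947} \approx -18630.0$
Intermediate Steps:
$\left(903 + \frac{1}{-513 - 113}\right) \left(-5 - \frac{3}{19}\right) 4 = \left(903 + \frac{1}{-626}\right) \left(-5 - \frac{3}{19}\right) 4 = \left(903 - \frac{1}{626}\right) \left(-5 - \frac{3}{19}\right) 4 = \frac{565277 \left(\left(- \frac{98}{19}\right) 4\right)}{626} = \frac{565277}{626} \left(- \frac{392}{19}\right) = - \frac{110794292}{5947}$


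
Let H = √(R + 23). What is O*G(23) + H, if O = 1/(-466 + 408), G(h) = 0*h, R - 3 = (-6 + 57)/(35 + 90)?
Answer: √16505/25 ≈ 5.1389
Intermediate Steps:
R = 426/125 (R = 3 + (-6 + 57)/(35 + 90) = 3 + 51/125 = 426/125 ≈ 3.4080)
G(h) = 0
O = -1/58 (O = 1/(-58) = -1/58 ≈ -0.017241)
H = √16505/25 (H = √(426/125 + 23) = √(3301/125) = √16505/25 ≈ 5.1389)
O*G(23) + H = -1/58*0 + √16505/25 = 0 + √16505/25 = √16505/25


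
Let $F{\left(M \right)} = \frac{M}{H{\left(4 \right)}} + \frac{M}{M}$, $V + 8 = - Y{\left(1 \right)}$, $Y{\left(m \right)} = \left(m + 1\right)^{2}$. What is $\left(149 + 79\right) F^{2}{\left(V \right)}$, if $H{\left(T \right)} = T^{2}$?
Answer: $\frac{57}{4} \approx 14.25$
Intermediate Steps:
$Y{\left(m \right)} = \left(1 + m\right)^{2}$
$V = -12$ ($V = -8 - \left(1 + 1\right)^{2} = -8 - 2^{2} = -8 - 4 = -12$)
$F{\left(M \right)} = 1 + \frac{M}{16}$ ($F{\left(M \right)} = \frac{M}{4^{2}} + \frac{M}{M} = \frac{M}{16} + 1 = 1 + \frac{M}{16}$)
$\left(149 + 79\right) F^{2}{\left(V \right)} = \left(149 + 79\right) \left(1 + \frac{1}{16} \left(-12\right)\right)^{2} = 228 \left(1 - \frac{3}{4}\right)^{2} = \frac{228}{16} = 228 \cdot \frac{1}{16} = \frac{57}{4}$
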